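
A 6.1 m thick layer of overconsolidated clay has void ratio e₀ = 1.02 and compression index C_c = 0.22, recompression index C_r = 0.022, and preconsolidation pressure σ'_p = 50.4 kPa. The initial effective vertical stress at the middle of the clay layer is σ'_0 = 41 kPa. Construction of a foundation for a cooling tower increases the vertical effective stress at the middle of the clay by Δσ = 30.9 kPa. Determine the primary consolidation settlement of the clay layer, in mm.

S_c ≈ 108 mm

Final effective stress: σ'_f = 41 + 30.9 = 71.9 kPa.
σ'_f = 71.9 > σ'_p = 50.4 kPa, so the stress path crosses the preconsolidation pressure — recompression up to σ'_p, then virgin compression beyond:
S_c = H/(1+e₀)·[C_r·log₁₀(σ'_p/σ'_0) + C_c·log₁₀(σ'_f/σ'_p)]
    = 6.1/2.02 × [0.022×log₁₀(50.4/41) + 0.22×log₁₀(71.9/50.4)]
    = 3.0198 × [0.0019722 + 0.033946] = 0.1085 m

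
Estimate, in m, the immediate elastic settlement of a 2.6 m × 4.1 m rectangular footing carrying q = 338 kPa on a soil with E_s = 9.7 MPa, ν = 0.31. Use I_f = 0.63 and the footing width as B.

S_e ≈ 0.0516 m

Immediate (elastic) settlement: S_e = q·B·(1−ν²)/E_s · I_f.
E_s = 9.7 MPa = 9700 kPa.
S_e = 338 × 2.6 × (1 − 0.31²) / 9700 × 0.63
    = 338 × 2.6 × 0.9039 / 9700 × 0.63
    = 0.05159 m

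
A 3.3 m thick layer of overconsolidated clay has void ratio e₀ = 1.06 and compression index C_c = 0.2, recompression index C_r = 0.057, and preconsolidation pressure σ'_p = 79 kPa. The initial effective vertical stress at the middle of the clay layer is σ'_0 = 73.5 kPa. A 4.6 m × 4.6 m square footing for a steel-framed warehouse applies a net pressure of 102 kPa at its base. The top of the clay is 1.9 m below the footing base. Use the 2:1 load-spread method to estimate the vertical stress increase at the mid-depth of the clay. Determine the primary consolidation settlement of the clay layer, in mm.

Mid-depth of clay below the footing base: z = 1.9 + 3.3/2 = 3.55 m.
Stress increase at mid-clay by the 2:1 spreading method:
Δσ = qBL/((B+z)(L+z)) = 102×4.6×4.6/((4.6+3.55)(4.6+3.55)) = 32.494 kPa
Final effective stress: σ'_f = 73.5 + 32.494 = 105.99 kPa.
σ'_f = 105.99 > σ'_p = 79 kPa, so the stress path crosses the preconsolidation pressure — recompression up to σ'_p, then virgin compression beyond:
S_c = H/(1+e₀)·[C_r·log₁₀(σ'_p/σ'_0) + C_c·log₁₀(σ'_f/σ'_p)]
    = 3.3/2.06 × [0.057×log₁₀(79/73.5) + 0.2×log₁₀(105.99/79)]
    = 1.6019 × [0.0017864 + 0.025528] = 0.04375 m

S_c ≈ 43.8 mm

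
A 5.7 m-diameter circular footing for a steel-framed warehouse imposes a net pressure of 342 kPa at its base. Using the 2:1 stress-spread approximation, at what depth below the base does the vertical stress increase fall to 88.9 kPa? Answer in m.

2:1 spreading — at depth z the loaded area has grown by z in each plan dimension:
qD²/(D+z)² = Δσ_z ⇒ z = D(√(q/Δσ_z) − 1) = 5.7×(√(342/88.9) − 1) = 5.48 m

z ≈ 5.48 m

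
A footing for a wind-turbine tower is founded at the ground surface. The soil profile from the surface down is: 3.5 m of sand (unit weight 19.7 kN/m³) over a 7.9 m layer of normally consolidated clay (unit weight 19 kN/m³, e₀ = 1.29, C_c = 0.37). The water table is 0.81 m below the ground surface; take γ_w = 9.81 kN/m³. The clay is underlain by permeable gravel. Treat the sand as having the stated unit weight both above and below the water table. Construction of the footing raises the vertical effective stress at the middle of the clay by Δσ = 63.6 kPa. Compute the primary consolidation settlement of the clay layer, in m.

S_c ≈ 0.328 m

Mid-depth of clay below the ground surface: z = 3.5 + 7.9/2 = 7.45 m.
Total vertical stress at mid-clay: σ_v = 19.7×3.5 + 19×3.95 = 144 kPa.
Pore pressure: u = 9.81×(7.45 − 0.81) = 65.138 kPa.
Initial effective stress: σ'_0 = σ_v − u = 144 − 65.138 = 78.862 kPa.
Final effective stress: σ'_f = σ'_0 + Δσ = 78.862 + 63.6 = 142.46 kPa.
Normally consolidated clay, so the full stress increment lies on the virgin compression line:
S_c = C_c·H/(1+e₀)·log₁₀(σ'_f/σ'_0) = 0.37×7.9/(1+1.29)×log₁₀(142.46/78.862)
    = 1.2764 × 0.25683 = 0.3278 m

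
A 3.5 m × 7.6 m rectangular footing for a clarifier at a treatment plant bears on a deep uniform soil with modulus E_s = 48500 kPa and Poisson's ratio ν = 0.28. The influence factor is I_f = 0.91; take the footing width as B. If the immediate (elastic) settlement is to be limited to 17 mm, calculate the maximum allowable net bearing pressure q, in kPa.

q ≈ 281 kPa

S_e = q·B·(1−ν²)/E_s · I_f  ⇒  q = S_e·E_s / (B·(1−ν²)·I_f).
q = 0.017 × 48500 / (3.5 × 0.9216 × 0.91) = 280.9 kPa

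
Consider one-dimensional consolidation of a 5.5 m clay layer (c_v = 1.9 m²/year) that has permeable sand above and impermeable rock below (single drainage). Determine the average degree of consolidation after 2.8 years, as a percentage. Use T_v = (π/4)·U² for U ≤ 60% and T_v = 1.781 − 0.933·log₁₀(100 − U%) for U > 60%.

Drainage path length: H_d = H = 5.5 m (single drainage).
T_v = c_v·t/H_d² = 1.9×2.8/5.5² = 0.17587.
T_v = 0.17587 corresponds to the U ≤ 60% branch:
U = √(4T_v/π) = 0.4732

U ≈ 47.3 %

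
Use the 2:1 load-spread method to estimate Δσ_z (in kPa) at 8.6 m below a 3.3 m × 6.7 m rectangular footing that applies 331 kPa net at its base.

By the 2:1 method the load spreads at 1 horizontal : 2 vertical, so at depth z the loaded area has grown by z in each plan dimension:
Δσ = qBL/((B+z)(L+z)) = 331×3.3×6.7/((3.3+8.6)(6.7+8.6)) = 40.196 kPa

Δσ_z ≈ 40.2 kPa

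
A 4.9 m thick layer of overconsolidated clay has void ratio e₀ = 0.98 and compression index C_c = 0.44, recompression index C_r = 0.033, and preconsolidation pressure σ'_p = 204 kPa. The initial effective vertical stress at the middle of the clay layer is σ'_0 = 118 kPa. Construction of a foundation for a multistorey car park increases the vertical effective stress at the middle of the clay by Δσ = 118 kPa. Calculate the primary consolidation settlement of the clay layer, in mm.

Final effective stress: σ'_f = 118 + 118 = 236 kPa.
σ'_f = 236 > σ'_p = 204 kPa, so the stress path crosses the preconsolidation pressure — recompression up to σ'_p, then virgin compression beyond:
S_c = H/(1+e₀)·[C_r·log₁₀(σ'_p/σ'_0) + C_c·log₁₀(σ'_f/σ'_p)]
    = 4.9/1.98 × [0.033×log₁₀(204/118) + 0.44×log₁₀(236/204)]
    = 2.4747 × [0.0078457 + 0.027844] = 0.08832 m

S_c ≈ 88.3 mm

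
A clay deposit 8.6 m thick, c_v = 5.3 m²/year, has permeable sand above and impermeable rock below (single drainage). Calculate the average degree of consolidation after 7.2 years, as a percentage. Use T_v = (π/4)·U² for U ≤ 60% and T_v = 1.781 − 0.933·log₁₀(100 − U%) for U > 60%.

U ≈ 77.3 %

Drainage path length: H_d = H = 8.6 m (single drainage).
T_v = c_v·t/H_d² = 5.3×7.2/8.6² = 0.51595.
T_v = 0.51595 corresponds to the U > 60% branch:
U = 1 − 10^((1.781 − T_v)/0.933)/100 = 0.7731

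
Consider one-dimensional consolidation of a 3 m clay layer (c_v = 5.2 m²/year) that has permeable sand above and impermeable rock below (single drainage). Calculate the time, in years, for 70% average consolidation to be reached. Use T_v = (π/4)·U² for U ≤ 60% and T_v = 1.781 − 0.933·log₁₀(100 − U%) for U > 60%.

t ≈ 0.697 years

Drainage path length: H_d = H = 3 m (single drainage).
U > 60%: T_v = 1.781 − 0.933·log₁₀(100 − 70) = 0.40285.
t = T_v·H_d²/c_v = 0.40285×3²/5.2 = 0.6972 years.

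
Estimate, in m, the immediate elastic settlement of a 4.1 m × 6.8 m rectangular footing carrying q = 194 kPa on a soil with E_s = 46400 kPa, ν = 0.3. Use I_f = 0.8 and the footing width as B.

S_e ≈ 0.0125 m

Immediate (elastic) settlement: S_e = q·B·(1−ν²)/E_s · I_f.
S_e = 194 × 4.1 × (1 − 0.3²) / 46400 × 0.8
    = 194 × 4.1 × 0.91 / 46400 × 0.8
    = 0.01248 m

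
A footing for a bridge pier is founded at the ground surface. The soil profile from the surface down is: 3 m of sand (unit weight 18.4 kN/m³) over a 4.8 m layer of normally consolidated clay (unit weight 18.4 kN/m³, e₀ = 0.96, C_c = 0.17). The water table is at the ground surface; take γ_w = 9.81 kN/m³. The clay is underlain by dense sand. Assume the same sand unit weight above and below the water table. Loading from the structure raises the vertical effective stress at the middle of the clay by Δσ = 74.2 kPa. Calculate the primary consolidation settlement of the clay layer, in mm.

S_c ≈ 173 mm

Mid-depth of clay below the ground surface: z = 3 + 4.8/2 = 5.4 m.
Total vertical stress at mid-clay: σ_v = 18.4×3 + 18.4×2.4 = 99.36 kPa.
Pore pressure: u = 9.81×(5.4 − 0) = 52.974 kPa.
Initial effective stress: σ'_0 = σ_v − u = 99.36 − 52.974 = 46.386 kPa.
Final effective stress: σ'_f = σ'_0 + Δσ = 46.386 + 74.2 = 120.59 kPa.
Normally consolidated clay, so the full stress increment lies on the virgin compression line:
S_c = C_c·H/(1+e₀)·log₁₀(σ'_f/σ'_0) = 0.17×4.8/(1+0.96)×log₁₀(120.59/46.386)
    = 0.41633 × 0.41492 = 0.1727 m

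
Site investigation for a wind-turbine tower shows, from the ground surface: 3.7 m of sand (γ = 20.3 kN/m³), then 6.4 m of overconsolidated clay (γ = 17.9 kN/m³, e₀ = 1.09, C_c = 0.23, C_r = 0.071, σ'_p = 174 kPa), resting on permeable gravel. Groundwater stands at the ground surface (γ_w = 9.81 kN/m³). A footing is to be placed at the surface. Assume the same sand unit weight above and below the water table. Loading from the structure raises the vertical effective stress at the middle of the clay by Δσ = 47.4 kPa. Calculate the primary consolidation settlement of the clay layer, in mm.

S_c ≈ 51.9 mm

Mid-depth of clay below the ground surface: z = 3.7 + 6.4/2 = 6.9 m.
Total vertical stress at mid-clay: σ_v = 20.3×3.7 + 17.9×3.2 = 132.39 kPa.
Pore pressure: u = 9.81×(6.9 − 0) = 67.689 kPa.
Initial effective stress: σ'_0 = σ_v − u = 132.39 − 67.689 = 64.701 kPa.
Final effective stress: σ'_f = 64.701 + 47.4 = 112.1 kPa.
σ'_f = 112.1 ≤ σ'_p = 174 kPa, so the clay remains overconsolidated and only the recompression index applies:
S_c = C_r·H/(1+e₀)·log₁₀(σ'_f/σ'_0) = 0.071×6.4/2.09×log₁₀(112.1/64.701)
    = 0.21742 × 0.23869 = 0.0519 m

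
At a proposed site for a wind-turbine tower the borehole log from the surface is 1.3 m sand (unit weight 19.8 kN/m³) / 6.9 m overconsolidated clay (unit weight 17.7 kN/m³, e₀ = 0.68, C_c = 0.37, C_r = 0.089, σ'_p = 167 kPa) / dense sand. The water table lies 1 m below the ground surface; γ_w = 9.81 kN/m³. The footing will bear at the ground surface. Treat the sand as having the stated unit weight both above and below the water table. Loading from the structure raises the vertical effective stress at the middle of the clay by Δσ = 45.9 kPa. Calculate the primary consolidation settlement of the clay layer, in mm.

Mid-depth of clay below the ground surface: z = 1.3 + 6.9/2 = 4.75 m.
Total vertical stress at mid-clay: σ_v = 19.8×1.3 + 17.7×3.45 = 86.805 kPa.
Pore pressure: u = 9.81×(4.75 − 1) = 36.788 kPa.
Initial effective stress: σ'_0 = σ_v − u = 86.805 − 36.788 = 50.017 kPa.
Final effective stress: σ'_f = 50.017 + 45.9 = 95.917 kPa.
σ'_f = 95.917 ≤ σ'_p = 167 kPa, so the clay remains overconsolidated and only the recompression index applies:
S_c = C_r·H/(1+e₀)·log₁₀(σ'_f/σ'_0) = 0.089×6.9/1.68×log₁₀(95.917/50.017)
    = 0.36553 × 0.28278 = 0.1034 m

S_c ≈ 103 mm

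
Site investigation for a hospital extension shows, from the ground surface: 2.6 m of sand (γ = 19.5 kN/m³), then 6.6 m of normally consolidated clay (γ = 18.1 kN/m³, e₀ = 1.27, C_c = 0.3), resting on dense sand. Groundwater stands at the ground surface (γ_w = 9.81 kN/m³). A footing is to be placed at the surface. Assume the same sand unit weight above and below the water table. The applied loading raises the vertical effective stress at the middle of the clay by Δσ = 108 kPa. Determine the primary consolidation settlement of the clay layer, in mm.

S_c ≈ 423 mm

Mid-depth of clay below the ground surface: z = 2.6 + 6.6/2 = 5.9 m.
Total vertical stress at mid-clay: σ_v = 19.5×2.6 + 18.1×3.3 = 110.43 kPa.
Pore pressure: u = 9.81×(5.9 − 0) = 57.879 kPa.
Initial effective stress: σ'_0 = σ_v − u = 110.43 − 57.879 = 52.551 kPa.
Final effective stress: σ'_f = σ'_0 + Δσ = 52.551 + 108 = 160.55 kPa.
Normally consolidated clay, so the full stress increment lies on the virgin compression line:
S_c = C_c·H/(1+e₀)·log₁₀(σ'_f/σ'_0) = 0.3×6.6/(1+1.27)×log₁₀(160.55/52.551)
    = 0.87225 × 0.48503 = 0.4231 m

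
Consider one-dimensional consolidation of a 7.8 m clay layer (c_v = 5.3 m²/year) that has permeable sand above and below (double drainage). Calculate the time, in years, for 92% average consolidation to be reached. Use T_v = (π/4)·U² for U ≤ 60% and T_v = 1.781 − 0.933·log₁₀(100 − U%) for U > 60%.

t ≈ 2.69 years

Drainage path length: H_d = H/2 = 3.9 m (double drainage).
U > 60%: T_v = 1.781 − 0.933·log₁₀(100 − 92) = 0.93842.
t = T_v·H_d²/c_v = 0.93842×3.9²/5.3 = 2.693 years.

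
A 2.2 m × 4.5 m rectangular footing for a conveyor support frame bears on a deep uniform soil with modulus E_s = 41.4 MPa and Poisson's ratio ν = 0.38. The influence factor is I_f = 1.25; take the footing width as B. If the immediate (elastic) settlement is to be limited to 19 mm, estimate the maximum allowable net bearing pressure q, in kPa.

q ≈ 334 kPa

E_s = 41.4 MPa = 41400 kPa.
S_e = q·B·(1−ν²)/E_s · I_f  ⇒  q = S_e·E_s / (B·(1−ν²)·I_f).
q = 0.019 × 41400 / (2.2 × 0.8556 × 1.25) = 334.3 kPa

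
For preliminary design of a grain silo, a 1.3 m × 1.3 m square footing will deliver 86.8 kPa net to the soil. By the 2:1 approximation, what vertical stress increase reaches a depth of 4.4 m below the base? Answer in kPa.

Δσ_z ≈ 4.51 kPa

By the 2:1 method the load spreads at 1 horizontal : 2 vertical, so at depth z the loaded area has grown by z in each plan dimension:
Δσ = qBL/((B+z)(L+z)) = 86.8×1.3×1.3/((1.3+4.4)(1.3+4.4)) = 4.515 kPa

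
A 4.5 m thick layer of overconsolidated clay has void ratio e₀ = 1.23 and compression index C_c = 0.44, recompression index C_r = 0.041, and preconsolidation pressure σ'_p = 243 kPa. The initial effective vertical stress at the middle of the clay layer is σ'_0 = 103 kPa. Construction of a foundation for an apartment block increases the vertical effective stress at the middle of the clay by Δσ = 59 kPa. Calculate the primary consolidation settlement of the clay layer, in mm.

Final effective stress: σ'_f = 103 + 59 = 162 kPa.
σ'_f = 162 ≤ σ'_p = 243 kPa, so the clay remains overconsolidated and only the recompression index applies:
S_c = C_r·H/(1+e₀)·log₁₀(σ'_f/σ'_0) = 0.041×4.5/2.23×log₁₀(162/103)
    = 0.082734 × 0.19668 = 0.01627 m

S_c ≈ 16.3 mm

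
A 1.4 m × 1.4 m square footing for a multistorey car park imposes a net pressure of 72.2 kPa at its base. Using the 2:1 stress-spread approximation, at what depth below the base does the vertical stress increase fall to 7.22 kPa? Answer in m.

2:1 spreading — at depth z the loaded area has grown by z in each plan dimension:
qB²/(B+z)² = Δσ_z ⇒ z = B(√(q/Δσ_z) − 1) = 1.4×(√(72.2/7.22) − 1) = 3.027 m

z ≈ 3.03 m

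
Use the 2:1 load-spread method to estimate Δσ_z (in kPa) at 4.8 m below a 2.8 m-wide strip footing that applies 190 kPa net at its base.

Δσ_z ≈ 70 kPa

By the 2:1 method the load spreads at 1 horizontal : 2 vertical, so at depth z the loaded area has grown by z in each plan dimension:
Δσ = qB/(B+z) = 190×2.8/(2.8+4.8) = 70 kPa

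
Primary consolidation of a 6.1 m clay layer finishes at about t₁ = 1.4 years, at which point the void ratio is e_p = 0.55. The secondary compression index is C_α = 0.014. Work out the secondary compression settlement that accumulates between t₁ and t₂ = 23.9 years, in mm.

S_s ≈ 67.9 mm

Secondary compression: S_s = C_α·H/(1+e_p)·log₁₀(t₂/t₁)
S_s = 0.014×6.1/(1+0.55)×log₁₀(23.9/1.4)
    = 0.0551 × 1.232 = 0.06789 m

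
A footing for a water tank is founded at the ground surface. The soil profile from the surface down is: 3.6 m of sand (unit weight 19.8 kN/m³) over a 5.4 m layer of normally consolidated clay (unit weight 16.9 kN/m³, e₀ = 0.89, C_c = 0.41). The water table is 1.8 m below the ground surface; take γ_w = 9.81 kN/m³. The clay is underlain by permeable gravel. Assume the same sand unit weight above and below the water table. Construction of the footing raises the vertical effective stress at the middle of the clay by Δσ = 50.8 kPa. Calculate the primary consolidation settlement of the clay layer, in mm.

Mid-depth of clay below the ground surface: z = 3.6 + 5.4/2 = 6.3 m.
Total vertical stress at mid-clay: σ_v = 19.8×3.6 + 16.9×2.7 = 116.91 kPa.
Pore pressure: u = 9.81×(6.3 − 1.8) = 44.145 kPa.
Initial effective stress: σ'_0 = σ_v − u = 116.91 − 44.145 = 72.765 kPa.
Final effective stress: σ'_f = σ'_0 + Δσ = 72.765 + 50.8 = 123.56 kPa.
Normally consolidated clay, so the full stress increment lies on the virgin compression line:
S_c = C_c·H/(1+e₀)·log₁₀(σ'_f/σ'_0) = 0.41×5.4/(1+0.89)×log₁₀(123.56/72.765)
    = 1.1714 × 0.22996 = 0.2694 m

S_c ≈ 269 mm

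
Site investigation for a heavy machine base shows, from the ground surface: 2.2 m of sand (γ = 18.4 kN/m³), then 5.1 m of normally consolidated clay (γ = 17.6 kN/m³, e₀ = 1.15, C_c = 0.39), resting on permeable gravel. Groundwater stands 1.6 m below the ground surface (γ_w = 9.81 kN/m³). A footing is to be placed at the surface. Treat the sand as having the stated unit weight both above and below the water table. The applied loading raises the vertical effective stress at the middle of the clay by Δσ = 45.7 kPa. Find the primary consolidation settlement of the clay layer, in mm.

Mid-depth of clay below the ground surface: z = 2.2 + 5.1/2 = 4.75 m.
Total vertical stress at mid-clay: σ_v = 18.4×2.2 + 17.6×2.55 = 85.36 kPa.
Pore pressure: u = 9.81×(4.75 − 1.6) = 30.902 kPa.
Initial effective stress: σ'_0 = σ_v − u = 85.36 − 30.902 = 54.458 kPa.
Final effective stress: σ'_f = σ'_0 + Δσ = 54.458 + 45.7 = 100.16 kPa.
Normally consolidated clay, so the full stress increment lies on the virgin compression line:
S_c = C_c·H/(1+e₀)·log₁₀(σ'_f/σ'_0) = 0.39×5.1/(1+1.15)×log₁₀(100.16/54.458)
    = 0.92512 × 0.26463 = 0.2448 m

S_c ≈ 245 mm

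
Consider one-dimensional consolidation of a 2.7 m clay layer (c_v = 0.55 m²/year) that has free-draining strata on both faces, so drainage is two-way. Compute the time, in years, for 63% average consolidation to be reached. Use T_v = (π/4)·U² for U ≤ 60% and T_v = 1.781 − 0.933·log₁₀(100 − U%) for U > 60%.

t ≈ 1.05 years

Drainage path length: H_d = H/2 = 1.35 m (double drainage).
U > 60%: T_v = 1.781 − 0.933·log₁₀(100 − 63) = 0.31787.
t = T_v·H_d²/c_v = 0.31787×1.35²/0.55 = 1.053 years.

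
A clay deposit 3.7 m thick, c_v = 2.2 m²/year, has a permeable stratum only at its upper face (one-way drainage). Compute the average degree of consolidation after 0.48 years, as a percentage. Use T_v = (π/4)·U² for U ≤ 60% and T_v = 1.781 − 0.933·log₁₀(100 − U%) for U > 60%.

U ≈ 31.3 %

Drainage path length: H_d = H = 3.7 m (single drainage).
T_v = c_v·t/H_d² = 2.2×0.48/3.7² = 0.077137.
T_v = 0.077137 corresponds to the U ≤ 60% branch:
U = √(4T_v/π) = 0.3134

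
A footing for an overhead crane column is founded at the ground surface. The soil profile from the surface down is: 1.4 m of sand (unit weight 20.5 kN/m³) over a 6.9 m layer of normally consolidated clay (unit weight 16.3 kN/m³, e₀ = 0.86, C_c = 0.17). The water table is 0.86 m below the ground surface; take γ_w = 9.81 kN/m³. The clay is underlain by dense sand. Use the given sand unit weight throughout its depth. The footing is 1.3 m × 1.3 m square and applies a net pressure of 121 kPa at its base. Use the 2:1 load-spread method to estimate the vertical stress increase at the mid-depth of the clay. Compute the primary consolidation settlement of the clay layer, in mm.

S_c ≈ 30.6 mm

Mid-depth of clay below the ground surface: z = 1.4 + 6.9/2 = 4.85 m.
Total vertical stress at mid-clay: σ_v = 20.5×1.4 + 16.3×3.45 = 84.935 kPa.
Pore pressure: u = 9.81×(4.85 − 0.86) = 39.142 kPa.
Initial effective stress: σ'_0 = σ_v − u = 84.935 − 39.142 = 45.793 kPa.
Stress increase at mid-clay by the 2:1 spreading method:
Δσ = qBL/((B+z)(L+z)) = 121×1.3×1.3/((1.3+4.85)(1.3+4.85)) = 5.4066 kPa
Final effective stress: σ'_f = σ'_0 + Δσ = 45.793 + 5.4066 = 51.2 kPa.
Normally consolidated clay, so the full stress increment lies on the virgin compression line:
S_c = C_c·H/(1+e₀)·log₁₀(σ'_f/σ'_0) = 0.17×6.9/(1+0.86)×log₁₀(51.2/45.793)
    = 0.63065 × 0.048471 = 0.03057 m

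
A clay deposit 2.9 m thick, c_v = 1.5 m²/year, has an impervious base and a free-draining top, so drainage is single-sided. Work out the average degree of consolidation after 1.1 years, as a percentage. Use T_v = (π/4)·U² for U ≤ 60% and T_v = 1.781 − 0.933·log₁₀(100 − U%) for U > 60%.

U ≈ 50 %

Drainage path length: H_d = H = 2.9 m (single drainage).
T_v = c_v·t/H_d² = 1.5×1.1/2.9² = 0.1962.
T_v = 0.1962 corresponds to the U ≤ 60% branch:
U = √(4T_v/π) = 0.4998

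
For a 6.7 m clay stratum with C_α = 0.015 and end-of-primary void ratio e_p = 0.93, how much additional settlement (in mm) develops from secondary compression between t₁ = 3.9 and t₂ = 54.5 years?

Secondary compression: S_s = C_α·H/(1+e_p)·log₁₀(t₂/t₁)
S_s = 0.015×6.7/(1+0.93)×log₁₀(54.5/3.9)
    = 0.05207 × 1.145 = 0.05964 m

S_s ≈ 59.6 mm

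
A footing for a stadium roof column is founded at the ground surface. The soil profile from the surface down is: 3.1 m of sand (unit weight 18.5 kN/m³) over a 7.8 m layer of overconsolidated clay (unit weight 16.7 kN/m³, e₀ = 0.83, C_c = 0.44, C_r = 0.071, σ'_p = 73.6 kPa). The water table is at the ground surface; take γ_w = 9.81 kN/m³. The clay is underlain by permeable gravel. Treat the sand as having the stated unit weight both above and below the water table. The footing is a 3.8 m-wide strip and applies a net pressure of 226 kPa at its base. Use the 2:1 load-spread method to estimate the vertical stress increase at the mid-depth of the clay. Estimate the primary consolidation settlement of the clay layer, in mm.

S_c ≈ 525 mm

Mid-depth of clay below the ground surface: z = 3.1 + 7.8/2 = 7 m.
Total vertical stress at mid-clay: σ_v = 18.5×3.1 + 16.7×3.9 = 122.48 kPa.
Pore pressure: u = 9.81×(7 − 0) = 68.67 kPa.
Initial effective stress: σ'_0 = σ_v − u = 122.48 − 68.67 = 53.81 kPa.
Stress increase at mid-clay by the 2:1 spreading method:
Δσ = qB/(B+z) = 226×3.8/(3.8+7) = 79.519 kPa
Final effective stress: σ'_f = 53.81 + 79.519 = 133.33 kPa.
σ'_f = 133.33 > σ'_p = 73.6 kPa, so the stress path crosses the preconsolidation pressure — recompression up to σ'_p, then virgin compression beyond:
S_c = H/(1+e₀)·[C_r·log₁₀(σ'_p/σ'_0) + C_c·log₁₀(σ'_f/σ'_p)]
    = 7.8/1.83 × [0.071×log₁₀(73.6/53.81) + 0.44×log₁₀(133.33/73.6)]
    = 4.2623 × [0.0096571 + 0.11354] = 0.5251 m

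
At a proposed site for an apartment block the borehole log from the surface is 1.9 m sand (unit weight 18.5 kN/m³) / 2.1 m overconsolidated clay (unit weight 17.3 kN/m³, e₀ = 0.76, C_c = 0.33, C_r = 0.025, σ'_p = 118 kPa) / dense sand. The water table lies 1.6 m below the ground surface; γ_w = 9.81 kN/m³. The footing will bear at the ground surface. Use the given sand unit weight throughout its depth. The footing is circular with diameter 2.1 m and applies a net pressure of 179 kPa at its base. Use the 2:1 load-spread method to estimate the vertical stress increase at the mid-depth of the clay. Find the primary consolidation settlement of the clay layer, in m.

Mid-depth of clay below the ground surface: z = 1.9 + 2.1/2 = 2.95 m.
Total vertical stress at mid-clay: σ_v = 18.5×1.9 + 17.3×1.05 = 53.315 kPa.
Pore pressure: u = 9.81×(2.95 − 1.6) = 13.244 kPa.
Initial effective stress: σ'_0 = σ_v − u = 53.315 − 13.244 = 40.071 kPa.
Stress increase at mid-clay by the 2:1 spreading method:
Δσ ≈ qD²/(D+z)² = 179×2.1²/(2.1+2.95)² = 30.953 kPa
Final effective stress: σ'_f = 40.071 + 30.953 = 71.024 kPa.
σ'_f = 71.024 ≤ σ'_p = 118 kPa, so the clay remains overconsolidated and only the recompression index applies:
S_c = C_r·H/(1+e₀)·log₁₀(σ'_f/σ'_0) = 0.025×2.1/1.76×log₁₀(71.024/40.071)
    = 0.02983 × 0.24857 = 0.007415 m

S_c ≈ 0.00741 m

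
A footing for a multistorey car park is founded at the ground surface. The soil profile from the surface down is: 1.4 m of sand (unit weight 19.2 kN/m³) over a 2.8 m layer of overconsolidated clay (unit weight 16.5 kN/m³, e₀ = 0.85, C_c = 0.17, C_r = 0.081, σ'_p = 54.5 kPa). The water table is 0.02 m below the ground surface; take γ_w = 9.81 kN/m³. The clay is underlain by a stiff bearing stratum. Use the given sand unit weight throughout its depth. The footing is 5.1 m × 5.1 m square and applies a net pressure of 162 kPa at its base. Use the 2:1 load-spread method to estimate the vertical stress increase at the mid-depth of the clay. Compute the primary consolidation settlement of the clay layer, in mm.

S_c ≈ 103 mm

Mid-depth of clay below the ground surface: z = 1.4 + 2.8/2 = 2.8 m.
Total vertical stress at mid-clay: σ_v = 19.2×1.4 + 16.5×1.4 = 49.98 kPa.
Pore pressure: u = 9.81×(2.8 − 0.02) = 27.272 kPa.
Initial effective stress: σ'_0 = σ_v − u = 49.98 − 27.272 = 22.708 kPa.
Stress increase at mid-clay by the 2:1 spreading method:
Δσ = qBL/((B+z)(L+z)) = 162×5.1×5.1/((5.1+2.8)(5.1+2.8)) = 67.515 kPa
Final effective stress: σ'_f = 22.708 + 67.515 = 90.223 kPa.
σ'_f = 90.223 > σ'_p = 54.5 kPa, so the stress path crosses the preconsolidation pressure — recompression up to σ'_p, then virgin compression beyond:
S_c = H/(1+e₀)·[C_r·log₁₀(σ'_p/σ'_0) + C_c·log₁₀(σ'_f/σ'_p)]
    = 2.8/1.85 × [0.081×log₁₀(54.5/22.708) + 0.17×log₁₀(90.223/54.5)]
    = 1.5135 × [0.030798 + 0.037217] = 0.1029 m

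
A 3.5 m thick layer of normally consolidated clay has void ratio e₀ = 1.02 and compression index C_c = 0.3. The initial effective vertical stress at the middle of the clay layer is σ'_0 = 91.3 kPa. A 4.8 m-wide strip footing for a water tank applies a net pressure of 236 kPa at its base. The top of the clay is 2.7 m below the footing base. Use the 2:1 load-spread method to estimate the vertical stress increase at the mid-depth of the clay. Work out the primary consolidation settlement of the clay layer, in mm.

Mid-depth of clay below the footing base: z = 2.7 + 3.5/2 = 4.45 m.
Stress increase at mid-clay by the 2:1 spreading method:
Δσ = qB/(B+z) = 236×4.8/(4.8+4.45) = 122.46 kPa
Final effective stress: σ'_f = σ'_0 + Δσ = 91.3 + 122.46 = 213.76 kPa.
Normally consolidated clay, so the full stress increment lies on the virgin compression line:
S_c = C_c·H/(1+e₀)·log₁₀(σ'_f/σ'_0) = 0.3×3.5/(1+1.02)×log₁₀(213.76/91.3)
    = 0.5198 × 0.36946 = 0.192 m

S_c ≈ 192 mm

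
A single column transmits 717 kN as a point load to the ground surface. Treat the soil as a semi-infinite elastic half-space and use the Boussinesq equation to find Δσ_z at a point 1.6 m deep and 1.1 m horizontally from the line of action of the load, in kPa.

Boussinesq vertical stress below a point load on an elastic half-space:
Δσ_z = 3P/(2πz²) · [1 + (r/z)²]^(−5/2)
r/z = 1.1/1.6 = 0.6875; [1+(r/z)²]^(−5/2) = 0.37997.
Δσ_z = 3×717/(2π×1.6²) × 0.37997 = 133.73 × 0.37997 = 50.81 kPa

Δσ_z ≈ 50.8 kPa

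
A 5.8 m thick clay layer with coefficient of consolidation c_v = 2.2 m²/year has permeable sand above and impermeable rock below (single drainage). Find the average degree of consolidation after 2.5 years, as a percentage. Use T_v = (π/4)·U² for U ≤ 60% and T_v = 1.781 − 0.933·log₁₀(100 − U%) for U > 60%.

Drainage path length: H_d = H = 5.8 m (single drainage).
T_v = c_v·t/H_d² = 2.2×2.5/5.8² = 0.1635.
T_v = 0.1635 corresponds to the U ≤ 60% branch:
U = √(4T_v/π) = 0.4563

U ≈ 45.6 %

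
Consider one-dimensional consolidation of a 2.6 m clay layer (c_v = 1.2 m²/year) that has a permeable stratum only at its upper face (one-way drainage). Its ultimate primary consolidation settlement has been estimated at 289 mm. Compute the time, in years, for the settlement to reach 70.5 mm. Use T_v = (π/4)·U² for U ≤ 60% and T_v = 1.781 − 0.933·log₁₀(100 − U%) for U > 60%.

t ≈ 0.263 years

Drainage path length: H_d = H = 2.6 m (single drainage).
U = S(t)/S_ult = 70.5/289 = 0.2439.
U ≤ 60%: T_v = (π/4)·U² = (π/4)×0.24394² = 0.046738.
t = T_v·H_d²/c_v = 0.046738×2.6²/1.2 = 0.2633 years.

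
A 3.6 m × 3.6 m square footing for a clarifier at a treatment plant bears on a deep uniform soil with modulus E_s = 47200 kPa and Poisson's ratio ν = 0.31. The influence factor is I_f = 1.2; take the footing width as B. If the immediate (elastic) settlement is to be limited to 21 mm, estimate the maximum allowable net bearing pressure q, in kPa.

q ≈ 254 kPa

S_e = q·B·(1−ν²)/E_s · I_f  ⇒  q = S_e·E_s / (B·(1−ν²)·I_f).
q = 0.021 × 47200 / (3.6 × 0.9039 × 1.2) = 253.8 kPa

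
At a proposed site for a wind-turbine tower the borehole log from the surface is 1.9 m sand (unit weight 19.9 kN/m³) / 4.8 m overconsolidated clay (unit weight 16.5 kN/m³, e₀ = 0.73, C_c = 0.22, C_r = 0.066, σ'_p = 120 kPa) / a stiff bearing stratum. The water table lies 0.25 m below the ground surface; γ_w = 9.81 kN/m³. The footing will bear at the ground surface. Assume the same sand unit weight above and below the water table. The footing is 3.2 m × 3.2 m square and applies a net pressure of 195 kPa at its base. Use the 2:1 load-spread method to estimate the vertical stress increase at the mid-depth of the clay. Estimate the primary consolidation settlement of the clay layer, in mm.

S_c ≈ 52.8 mm

Mid-depth of clay below the ground surface: z = 1.9 + 4.8/2 = 4.3 m.
Total vertical stress at mid-clay: σ_v = 19.9×1.9 + 16.5×2.4 = 77.41 kPa.
Pore pressure: u = 9.81×(4.3 − 0.25) = 39.73 kPa.
Initial effective stress: σ'_0 = σ_v − u = 77.41 − 39.73 = 37.68 kPa.
Stress increase at mid-clay by the 2:1 spreading method:
Δσ = qBL/((B+z)(L+z)) = 195×3.2×3.2/((3.2+4.3)(3.2+4.3)) = 35.499 kPa
Final effective stress: σ'_f = 37.68 + 35.499 = 73.179 kPa.
σ'_f = 73.179 ≤ σ'_p = 120 kPa, so the clay remains overconsolidated and only the recompression index applies:
S_c = C_r·H/(1+e₀)·log₁₀(σ'_f/σ'_0) = 0.066×4.8/1.73×log₁₀(73.179/37.68)
    = 0.18312 × 0.28828 = 0.05279 m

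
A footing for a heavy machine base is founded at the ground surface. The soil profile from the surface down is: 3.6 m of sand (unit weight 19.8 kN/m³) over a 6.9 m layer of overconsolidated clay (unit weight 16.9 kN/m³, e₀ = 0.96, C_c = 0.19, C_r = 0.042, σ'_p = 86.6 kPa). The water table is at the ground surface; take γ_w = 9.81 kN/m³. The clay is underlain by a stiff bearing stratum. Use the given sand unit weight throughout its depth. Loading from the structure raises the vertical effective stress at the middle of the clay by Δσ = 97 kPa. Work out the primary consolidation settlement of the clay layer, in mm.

Mid-depth of clay below the ground surface: z = 3.6 + 6.9/2 = 7.05 m.
Total vertical stress at mid-clay: σ_v = 19.8×3.6 + 16.9×3.45 = 129.59 kPa.
Pore pressure: u = 9.81×(7.05 − 0) = 69.16 kPa.
Initial effective stress: σ'_0 = σ_v − u = 129.59 − 69.16 = 60.43 kPa.
Final effective stress: σ'_f = 60.43 + 97 = 157.43 kPa.
σ'_f = 157.43 > σ'_p = 86.6 kPa, so the stress path crosses the preconsolidation pressure — recompression up to σ'_p, then virgin compression beyond:
S_c = H/(1+e₀)·[C_r·log₁₀(σ'_p/σ'_0) + C_c·log₁₀(σ'_f/σ'_p)]
    = 6.9/1.96 × [0.042×log₁₀(86.6/60.43) + 0.19×log₁₀(157.43/86.6)]
    = 3.5204 × [0.0065631 + 0.049318] = 0.1967 m

S_c ≈ 197 mm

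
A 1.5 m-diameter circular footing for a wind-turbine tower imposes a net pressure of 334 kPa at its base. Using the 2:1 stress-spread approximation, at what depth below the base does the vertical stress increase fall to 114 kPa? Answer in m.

2:1 spreading — at depth z the loaded area has grown by z in each plan dimension:
qD²/(D+z)² = Δσ_z ⇒ z = D(√(q/Δσ_z) − 1) = 1.5×(√(334/114) − 1) = 1.068 m

z ≈ 1.07 m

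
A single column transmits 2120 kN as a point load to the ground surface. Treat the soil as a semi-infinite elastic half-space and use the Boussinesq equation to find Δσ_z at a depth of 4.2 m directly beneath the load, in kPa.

Δσ_z ≈ 57.4 kPa

Boussinesq vertical stress below a point load on an elastic half-space:
Δσ_z = 3P/(2πz²) · [1 + (r/z)²]^(−5/2)
r/z = 0/4.2 = 0; [1+(r/z)²]^(−5/2) = 1.
Δσ_z = 3×2120/(2π×4.2²) × 1 = 57.382 × 1 = 57.38 kPa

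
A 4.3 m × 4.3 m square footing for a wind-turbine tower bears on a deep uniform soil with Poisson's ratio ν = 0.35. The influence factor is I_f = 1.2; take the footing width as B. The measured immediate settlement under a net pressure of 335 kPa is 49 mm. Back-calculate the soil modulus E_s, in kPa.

E_s ≈ 31000 kPa

S_e = q·B·(1−ν²)/E_s · I_f  ⇒  E_s = q·B·(1−ν²)·I_f / S_e.
E_s = 335 × 4.3 × 0.8775 × 1.2 / 0.049 = 30960 kPa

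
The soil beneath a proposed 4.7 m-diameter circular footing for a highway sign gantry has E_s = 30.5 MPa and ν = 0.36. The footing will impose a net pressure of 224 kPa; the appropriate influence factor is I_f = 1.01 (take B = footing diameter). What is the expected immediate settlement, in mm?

Immediate (elastic) settlement: S_e = q·B·(1−ν²)/E_s · I_f.
E_s = 30.5 MPa = 30500 kPa.
S_e = 224 × 4.7 × (1 − 0.36²) / 30500 × 1.01
    = 224 × 4.7 × 0.8704 / 30500 × 1.01
    = 0.03034 m = 30.34 mm

S_e ≈ 30.3 mm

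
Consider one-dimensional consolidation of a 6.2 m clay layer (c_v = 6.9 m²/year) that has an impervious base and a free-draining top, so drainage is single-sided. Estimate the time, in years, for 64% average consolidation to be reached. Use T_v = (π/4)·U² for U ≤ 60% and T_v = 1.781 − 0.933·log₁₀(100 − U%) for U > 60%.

Drainage path length: H_d = H = 6.2 m (single drainage).
U > 60%: T_v = 1.781 − 0.933·log₁₀(100 − 64) = 0.32897.
t = T_v·H_d²/c_v = 0.32897×6.2²/6.9 = 1.833 years.

t ≈ 1.83 years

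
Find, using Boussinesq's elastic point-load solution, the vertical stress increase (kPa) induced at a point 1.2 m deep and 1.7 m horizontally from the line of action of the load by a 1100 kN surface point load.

Boussinesq vertical stress below a point load on an elastic half-space:
Δσ_z = 3P/(2πz²) · [1 + (r/z)²]^(−5/2)
r/z = 1.7/1.2 = 1.4167; [1+(r/z)²]^(−5/2) = 0.06378.
Δσ_z = 3×1100/(2π×1.2²) × 0.06378 = 364.73 × 0.06378 = 23.26 kPa

Δσ_z ≈ 23.3 kPa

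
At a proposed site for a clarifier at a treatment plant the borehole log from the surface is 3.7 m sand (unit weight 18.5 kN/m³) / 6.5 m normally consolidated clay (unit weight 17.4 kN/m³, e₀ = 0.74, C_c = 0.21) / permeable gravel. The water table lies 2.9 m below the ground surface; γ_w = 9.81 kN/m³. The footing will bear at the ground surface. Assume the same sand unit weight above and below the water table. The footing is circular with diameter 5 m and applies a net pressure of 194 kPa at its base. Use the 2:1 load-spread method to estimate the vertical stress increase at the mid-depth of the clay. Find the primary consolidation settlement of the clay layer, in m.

S_c ≈ 0.114 m

Mid-depth of clay below the ground surface: z = 3.7 + 6.5/2 = 6.95 m.
Total vertical stress at mid-clay: σ_v = 18.5×3.7 + 17.4×3.25 = 125 kPa.
Pore pressure: u = 9.81×(6.95 − 2.9) = 39.73 kPa.
Initial effective stress: σ'_0 = σ_v − u = 125 − 39.73 = 85.27 kPa.
Stress increase at mid-clay by the 2:1 spreading method:
Δσ ≈ qD²/(D+z)² = 194×5²/(5+6.95)² = 33.963 kPa
Final effective stress: σ'_f = σ'_0 + Δσ = 85.27 + 33.963 = 119.23 kPa.
Normally consolidated clay, so the full stress increment lies on the virgin compression line:
S_c = C_c·H/(1+e₀)·log₁₀(σ'_f/σ'_0) = 0.21×6.5/(1+0.74)×log₁₀(119.23/85.27)
    = 0.78448 × 0.14559 = 0.1142 m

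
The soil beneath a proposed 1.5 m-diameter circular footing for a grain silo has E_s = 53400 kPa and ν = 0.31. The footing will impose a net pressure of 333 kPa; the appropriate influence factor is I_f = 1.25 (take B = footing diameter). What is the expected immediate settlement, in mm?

Immediate (elastic) settlement: S_e = q·B·(1−ν²)/E_s · I_f.
S_e = 333 × 1.5 × (1 − 0.31²) / 53400 × 1.25
    = 333 × 1.5 × 0.9039 / 53400 × 1.25
    = 0.01057 m = 10.57 mm

S_e ≈ 10.6 mm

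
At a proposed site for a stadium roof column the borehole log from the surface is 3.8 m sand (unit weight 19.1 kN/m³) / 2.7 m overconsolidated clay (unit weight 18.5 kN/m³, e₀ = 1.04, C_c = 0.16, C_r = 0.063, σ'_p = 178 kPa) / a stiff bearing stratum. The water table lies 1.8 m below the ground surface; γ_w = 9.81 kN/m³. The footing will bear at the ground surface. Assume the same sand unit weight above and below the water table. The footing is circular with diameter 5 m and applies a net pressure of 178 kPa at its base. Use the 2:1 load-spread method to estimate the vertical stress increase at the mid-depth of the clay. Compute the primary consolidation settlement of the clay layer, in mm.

S_c ≈ 18.5 mm

Mid-depth of clay below the ground surface: z = 3.8 + 2.7/2 = 5.15 m.
Total vertical stress at mid-clay: σ_v = 19.1×3.8 + 18.5×1.35 = 97.555 kPa.
Pore pressure: u = 9.81×(5.15 − 1.8) = 32.864 kPa.
Initial effective stress: σ'_0 = σ_v − u = 97.555 − 32.864 = 64.691 kPa.
Stress increase at mid-clay by the 2:1 spreading method:
Δσ ≈ qD²/(D+z)² = 178×5²/(5+5.15)² = 43.194 kPa
Final effective stress: σ'_f = 64.691 + 43.194 = 107.89 kPa.
σ'_f = 107.89 ≤ σ'_p = 178 kPa, so the clay remains overconsolidated and only the recompression index applies:
S_c = C_r·H/(1+e₀)·log₁₀(σ'_f/σ'_0) = 0.063×2.7/2.04×log₁₀(107.89/64.691)
    = 0.08338 × 0.22214 = 0.01852 m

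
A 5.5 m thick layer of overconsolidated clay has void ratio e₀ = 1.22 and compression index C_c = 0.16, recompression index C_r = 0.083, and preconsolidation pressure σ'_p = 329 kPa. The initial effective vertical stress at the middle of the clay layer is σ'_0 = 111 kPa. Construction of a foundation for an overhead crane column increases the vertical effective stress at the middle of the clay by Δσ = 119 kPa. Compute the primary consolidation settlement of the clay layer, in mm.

S_c ≈ 65.1 mm

Final effective stress: σ'_f = 111 + 119 = 230 kPa.
σ'_f = 230 ≤ σ'_p = 329 kPa, so the clay remains overconsolidated and only the recompression index applies:
S_c = C_r·H/(1+e₀)·log₁₀(σ'_f/σ'_0) = 0.083×5.5/2.22×log₁₀(230/111)
    = 0.20563 × 0.3164 = 0.06506 m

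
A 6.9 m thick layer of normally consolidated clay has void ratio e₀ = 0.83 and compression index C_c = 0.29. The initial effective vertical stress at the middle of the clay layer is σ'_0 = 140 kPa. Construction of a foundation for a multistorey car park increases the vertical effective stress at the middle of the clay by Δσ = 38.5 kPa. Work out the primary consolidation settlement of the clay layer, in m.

S_c ≈ 0.115 m

Final effective stress: σ'_f = σ'_0 + Δσ = 140 + 38.5 = 178.5 kPa.
Normally consolidated clay, so the full stress increment lies on the virgin compression line:
S_c = C_c·H/(1+e₀)·log₁₀(σ'_f/σ'_0) = 0.29×6.9/(1+0.83)×log₁₀(178.5/140)
    = 1.0934 × 0.10551 = 0.1154 m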